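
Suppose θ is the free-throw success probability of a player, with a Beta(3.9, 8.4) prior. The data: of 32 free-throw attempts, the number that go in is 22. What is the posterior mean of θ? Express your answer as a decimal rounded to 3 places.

The binomial likelihood is conjugate to the Beta prior: with 22 successes and 10 failures, the posterior is Beta(3.9+22, 8.4+10) = Beta(25.9, 18.4).
E[θ | data] = 25.9/(25.9+18.4) = 0.585.

Posterior mean ≈ 0.585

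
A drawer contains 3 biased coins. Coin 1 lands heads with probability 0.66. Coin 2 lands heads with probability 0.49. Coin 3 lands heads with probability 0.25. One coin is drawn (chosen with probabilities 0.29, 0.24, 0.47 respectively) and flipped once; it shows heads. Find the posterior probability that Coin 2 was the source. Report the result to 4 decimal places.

Posterior probability ≈ 0.2757

Tabulate prior·likelihood by source: [1] prior 0.29, lik 0.66, product 0.1914; [2] prior 0.24, lik 0.49, product 0.1176; [3] prior 0.47, lik 0.25, product 0.1175.
Normalizing constant = 0.42650; the posterior for Coin 2 is its product over the sum, 0.1176/0.42650 = 0.2757.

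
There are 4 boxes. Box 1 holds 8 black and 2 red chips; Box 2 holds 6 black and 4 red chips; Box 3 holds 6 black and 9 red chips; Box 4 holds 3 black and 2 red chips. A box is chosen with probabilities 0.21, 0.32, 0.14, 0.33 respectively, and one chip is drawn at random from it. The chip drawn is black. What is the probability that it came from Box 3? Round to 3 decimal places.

Posterior probability ≈ 0.091

Tabulate prior·likelihood by source: [1] prior 0.21, lik 0.8, product 0.1680; [2] prior 0.32, lik 0.6, product 0.1920; [3] prior 0.14, lik 0.4, product 0.05600; [4] prior 0.33, lik 0.6, product 0.1980.
Normalizing constant = 0.61400; the posterior for Box 3 is its product over the sum, 0.05600/0.61400 = 0.091.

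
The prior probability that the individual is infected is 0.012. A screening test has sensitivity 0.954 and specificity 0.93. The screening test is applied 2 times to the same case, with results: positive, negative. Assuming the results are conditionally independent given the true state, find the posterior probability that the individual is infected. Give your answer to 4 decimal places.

With H the event that the individual is infected, the joint likelihood of the observed sequence is P(data|H) = 0.954·0.046 = 0.043884 and P(data|¬H) = 0.07·0.93 = 0.065100.
Bayes: P(H|data) = 0.012·0.043884 / (0.012·0.043884 + 0.988·0.065100) = 0.00052661/0.064845 = 0.0081.

Posterior P(H) ≈ 0.0081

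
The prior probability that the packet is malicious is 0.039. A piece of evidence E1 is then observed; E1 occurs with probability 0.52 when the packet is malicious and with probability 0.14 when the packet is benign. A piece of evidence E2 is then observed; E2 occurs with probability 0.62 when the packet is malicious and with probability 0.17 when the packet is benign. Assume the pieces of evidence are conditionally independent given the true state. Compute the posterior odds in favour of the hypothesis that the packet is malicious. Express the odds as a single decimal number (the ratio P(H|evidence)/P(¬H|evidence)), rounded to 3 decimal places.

Posterior odds ≈ 0.550

Prior odds = 0.039/(1−0.039) = 0.040583. In log-odds, ln(0.040583) = -3.2044.
Add log likelihood ratios: ln(3.7143) + ln(3.6471) = 2.6061.
Posterior log-odds = -0.59831, so posterior odds = exp(-0.59831) = 0.54974.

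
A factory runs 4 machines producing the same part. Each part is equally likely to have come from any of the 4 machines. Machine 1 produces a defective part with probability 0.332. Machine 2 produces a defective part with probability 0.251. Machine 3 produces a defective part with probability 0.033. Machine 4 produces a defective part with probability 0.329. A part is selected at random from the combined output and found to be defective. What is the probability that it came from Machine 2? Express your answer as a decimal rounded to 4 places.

P(defective|M1) = 0.332; P(defective|M2) = 0.251; P(defective|M3) = 0.033; P(defective|M4) = 0.329.
Prior × likelihood for each source: 0.25·0.332=0.08300, 0.25·0.251=0.06275, 0.25·0.033=0.008250, 0.25·0.329=0.08225. Summing gives P(defective) = 0.23625.
P(Machine 2 | defective) = 0.06275 / 0.23625 = 0.2656.

Posterior probability ≈ 0.2656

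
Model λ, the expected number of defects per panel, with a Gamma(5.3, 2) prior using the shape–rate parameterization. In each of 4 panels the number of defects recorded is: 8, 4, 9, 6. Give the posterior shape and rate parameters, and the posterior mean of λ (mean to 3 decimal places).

Posterior: Gamma(shape=32.3, rate=6); mean ≈ 5.383

The Poisson likelihood adds the total count to the shape and the number of exposure periods to the rate. Here ∑xᵢ = 27 and n = 4, so shape 5.3→32.3 and rate 2→6.
E[λ | data] = 32.3/6 = 5.383.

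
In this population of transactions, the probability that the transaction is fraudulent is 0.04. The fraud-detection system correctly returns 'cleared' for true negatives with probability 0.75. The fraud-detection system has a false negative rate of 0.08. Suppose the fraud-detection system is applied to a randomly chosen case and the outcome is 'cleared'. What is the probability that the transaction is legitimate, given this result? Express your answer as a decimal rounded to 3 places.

Write H for 'the transaction is fraudulent'. Prior odds H:¬H = 0.04/0.96 = 0.041667. For the 'cleared' outcome, the likelihood ratio is 0.08/0.75 = 0.10667.
Posterior odds = 0.041667 × 0.10667 = 0.0044444, so P(H|E) = 0.0044444/(1+0.0044444) = 0.004. Then P(¬H|E) = 1 − 0.004 = 0.996.

P(¬H | E) ≈ 0.996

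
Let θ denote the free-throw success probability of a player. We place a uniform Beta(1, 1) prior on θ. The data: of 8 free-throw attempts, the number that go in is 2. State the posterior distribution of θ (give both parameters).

Posterior: Beta(3, 7)

Observing 2 successes and 6 failures updates Beta(1, 1) by adding the success and failure counts to the two shape parameters: α = 1+2 = 3, β = 1+6 = 7.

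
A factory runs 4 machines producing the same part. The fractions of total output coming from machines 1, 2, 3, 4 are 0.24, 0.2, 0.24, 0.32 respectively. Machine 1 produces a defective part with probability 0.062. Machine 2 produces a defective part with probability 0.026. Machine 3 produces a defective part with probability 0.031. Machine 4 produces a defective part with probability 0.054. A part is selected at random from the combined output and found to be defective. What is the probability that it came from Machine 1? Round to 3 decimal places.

P(defective|M1) = 0.062; P(defective|M2) = 0.026; P(defective|M3) = 0.031; P(defective|M4) = 0.054.
Prior × likelihood for each source: 0.24·0.062=0.01488, 0.2·0.026=0.005200, 0.24·0.031=0.007440, 0.32·0.054=0.01728. Summing gives P(defective) = 0.044800.
P(Machine 1 | defective) = 0.01488 / 0.044800 = 0.332.

Posterior probability ≈ 0.332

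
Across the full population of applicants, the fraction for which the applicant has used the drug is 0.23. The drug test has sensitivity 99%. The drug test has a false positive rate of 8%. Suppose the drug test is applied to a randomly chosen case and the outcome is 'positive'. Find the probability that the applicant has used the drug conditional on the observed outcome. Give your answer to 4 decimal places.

P(H | E) ≈ 0.7871

Let H be the event that the applicant has used the drug. P(H) = 0.23, so P(¬H) = 0.77. With E the 'positive' result, P(E|H) = 0.99 and P(E|¬H) = 0.08.
P(E) = 0.99·0.23 + 0.08·0.77 = 0.22770 + 0.061600 = 0.28930.
By Bayes' theorem, P(H|E) = 0.22770 / 0.28930 = 0.7871.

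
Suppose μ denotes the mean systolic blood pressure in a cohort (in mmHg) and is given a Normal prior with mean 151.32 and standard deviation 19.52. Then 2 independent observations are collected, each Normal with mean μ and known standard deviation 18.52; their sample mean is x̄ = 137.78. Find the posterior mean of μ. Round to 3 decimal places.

Posterior mean ≈ 141.983

Prior precision 1/τ₀² = 1/19.52² = 0.00262446; data precision n/σ² = 2/18.52² = 0.00583107.
Posterior precision = 0.00262446 + 0.00583107 = 0.00845553.
Posterior mean = (0.00262446·151.32 + 0.00583107·137.78) / 0.00845553 = 141.983.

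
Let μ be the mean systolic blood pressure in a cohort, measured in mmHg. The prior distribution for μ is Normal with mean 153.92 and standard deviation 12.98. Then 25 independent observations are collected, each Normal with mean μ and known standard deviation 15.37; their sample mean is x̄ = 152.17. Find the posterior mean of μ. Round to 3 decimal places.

Posterior mean ≈ 152.263

Prior precision 1/τ₀² = 1/12.98² = 0.00593541; data precision n/σ² = 25/15.37² = 0.105826.
Posterior precision = 0.00593541 + 0.105826 = 0.111761.
Posterior mean = (0.00593541·153.92 + 0.105826·152.17) / 0.111761 = 152.263.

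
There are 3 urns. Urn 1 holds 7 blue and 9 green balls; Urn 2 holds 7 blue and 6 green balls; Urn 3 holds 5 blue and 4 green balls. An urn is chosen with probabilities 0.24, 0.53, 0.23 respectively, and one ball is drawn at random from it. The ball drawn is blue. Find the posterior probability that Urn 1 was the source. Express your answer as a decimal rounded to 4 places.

Posterior probability ≈ 0.2026

Tabulate prior·likelihood by source: [1] prior 0.24, lik 0.4375, product 0.1050; [2] prior 0.53, lik 0.5385, product 0.2854; [3] prior 0.23, lik 0.5556, product 0.1278.
Normalizing constant = 0.51816; the posterior for Urn 1 is its product over the sum, 0.1050/0.51816 = 0.2026.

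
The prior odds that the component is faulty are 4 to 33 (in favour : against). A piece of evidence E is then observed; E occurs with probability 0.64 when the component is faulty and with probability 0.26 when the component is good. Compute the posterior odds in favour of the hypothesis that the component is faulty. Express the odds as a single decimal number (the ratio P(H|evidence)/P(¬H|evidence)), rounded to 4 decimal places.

Prior odds = 4/33 = 0.12121.
Likelihood ratio for E = 0.64/0.26 = 2.4615.
Posterior odds = prior odds × LR = 0.29837.

Posterior odds ≈ 0.2984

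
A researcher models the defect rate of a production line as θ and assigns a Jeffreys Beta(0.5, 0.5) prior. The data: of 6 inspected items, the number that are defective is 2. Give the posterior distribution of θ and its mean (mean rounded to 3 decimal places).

Observing 2 successes and 4 failures updates Beta(0.5, 0.5) by adding the success and failure counts to the two shape parameters: α = 0.5+2 = 2.5, β = 0.5+4 = 4.5.
Posterior mean = α/(α+β) = 2.5/7 = 0.357.

Posterior: Beta(2.5, 4.5); mean ≈ 0.357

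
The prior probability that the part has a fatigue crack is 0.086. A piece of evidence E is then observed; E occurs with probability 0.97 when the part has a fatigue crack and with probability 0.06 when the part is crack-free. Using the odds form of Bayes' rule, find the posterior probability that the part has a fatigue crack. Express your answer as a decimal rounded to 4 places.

Posterior probability ≈ 0.6034

Prior odds = 0.086/(1−0.086) = 0.094092. In log-odds, ln(0.094092) = -2.3635.
Add log likelihood ratio: ln(16.167) = 2.7830.
Posterior log-odds = 0.41947, so posterior odds = exp(0.41947) = 1.5212. Converting, P(H|E) = 1.5212/2.5212 = 0.6034.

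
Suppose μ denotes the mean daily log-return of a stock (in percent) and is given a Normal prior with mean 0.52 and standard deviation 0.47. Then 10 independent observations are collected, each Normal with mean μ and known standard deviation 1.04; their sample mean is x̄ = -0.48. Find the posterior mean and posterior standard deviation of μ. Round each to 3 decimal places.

Posterior mean ≈ -0.151; posterior SD ≈ 0.269

Prior precision 1/τ₀² = 1/0.47² = 4.52694; data precision n/σ² = 10/1.04² = 9.24556.
Posterior precision = 4.52694 + 9.24556 = 13.7725, giving posterior SD = 1/√13.7725 = 0.269.
Posterior mean = (4.52694·0.52 + 9.24556·-0.48) / 13.7725 = -0.151.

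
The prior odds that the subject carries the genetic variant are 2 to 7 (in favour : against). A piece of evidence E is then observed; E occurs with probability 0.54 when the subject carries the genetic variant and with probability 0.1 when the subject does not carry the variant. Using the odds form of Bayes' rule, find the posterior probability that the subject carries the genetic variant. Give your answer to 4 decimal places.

Posterior probability ≈ 0.6067

Prior odds = 2/7 = 0.28571.
Likelihood ratio for E = 0.54/0.1 = 5.4000.
Posterior odds = prior odds × LR = 1.5429.
Posterior probability = odds/(1+odds) = 1.5429/2.5429 = 0.6067.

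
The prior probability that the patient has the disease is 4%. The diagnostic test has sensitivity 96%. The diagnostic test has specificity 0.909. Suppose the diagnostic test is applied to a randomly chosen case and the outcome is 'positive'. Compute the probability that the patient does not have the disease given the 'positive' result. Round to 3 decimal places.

Let H be the event that the patient has the disease. P(H) = 0.04, so P(¬H) = 0.96. With E the 'positive' result, P(E|H) = 0.96 and P(E|¬H) = 0.091.
P(E) = 0.96·0.04 + 0.091·0.96 = 0.038400 + 0.087360 = 0.12576.
By Bayes' theorem, P(H|E) = 0.038400 / 0.12576 = 0.305. Hence P(¬H|E) = 1 − 0.305 = 0.695.

P(¬H | E) ≈ 0.695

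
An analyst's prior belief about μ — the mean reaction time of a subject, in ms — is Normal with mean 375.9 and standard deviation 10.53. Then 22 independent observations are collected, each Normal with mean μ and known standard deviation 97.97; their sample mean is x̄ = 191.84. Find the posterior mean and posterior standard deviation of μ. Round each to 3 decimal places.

Posterior mean ≈ 338.601; posterior SD ≈ 9.403

Prior precision 1/τ₀² = 1/10.53² = 0.00901869; data precision n/σ² = 22/97.97² = 0.00229212.
Posterior precision = 0.00901869 + 0.00229212 = 0.0113108, giving posterior SD = 1/√0.0113108 = 9.403.
Posterior mean = (0.00901869·375.9 + 0.00229212·191.84) / 0.0113108 = 338.601.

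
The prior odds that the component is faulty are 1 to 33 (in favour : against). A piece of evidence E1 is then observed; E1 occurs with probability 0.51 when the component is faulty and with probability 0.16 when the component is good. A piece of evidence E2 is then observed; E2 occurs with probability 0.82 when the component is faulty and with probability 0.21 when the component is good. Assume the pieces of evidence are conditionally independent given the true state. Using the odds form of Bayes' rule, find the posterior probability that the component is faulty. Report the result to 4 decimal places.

Posterior probability ≈ 0.2739

Prior odds = 1/33 = 0.030303. In log-odds, ln(0.030303) = -3.4965.
Add log likelihood ratios: ln(3.1875) + ln(3.9048) = 2.5214.
Posterior log-odds = -0.97507, so posterior odds = exp(-0.97507) = 0.37716. Converting, P(H|E) = 0.37716/1.3772 = 0.2739.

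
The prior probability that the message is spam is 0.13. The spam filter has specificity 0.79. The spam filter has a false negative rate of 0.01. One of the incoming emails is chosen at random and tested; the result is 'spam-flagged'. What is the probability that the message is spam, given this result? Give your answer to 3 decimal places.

Let H be the event that the message is spam. P(H) = 0.13, so P(¬H) = 0.87. With E the 'spam-flagged' result, P(E|H) = 0.99 and P(E|¬H) = 0.21.
P(E) = 0.99·0.13 + 0.21·0.87 = 0.12870 + 0.18270 = 0.31140.
By Bayes' theorem, P(H|E) = 0.12870 / 0.31140 = 0.413.

P(H | E) ≈ 0.413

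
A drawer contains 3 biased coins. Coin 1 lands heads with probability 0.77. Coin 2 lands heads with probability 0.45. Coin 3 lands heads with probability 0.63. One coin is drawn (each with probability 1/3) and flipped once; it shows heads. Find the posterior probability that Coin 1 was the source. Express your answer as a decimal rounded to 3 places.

Posterior probability ≈ 0.416

P(heads|C1) = 0.77; P(heads|C2) = 0.45; P(heads|C3) = 0.63.
Prior × likelihood for each source: 0.333333·0.77=0.2567, 0.333333·0.45=0.1500, 0.333333·0.63=0.2100. Summing gives P(heads) = 0.61667.
P(Coin 1 | heads) = 0.2567 / 0.61667 = 0.416.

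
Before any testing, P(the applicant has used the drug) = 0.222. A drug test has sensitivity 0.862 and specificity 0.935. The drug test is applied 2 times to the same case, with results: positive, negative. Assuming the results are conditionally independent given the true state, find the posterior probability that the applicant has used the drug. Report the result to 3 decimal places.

Posterior P(H) ≈ 0.358

Let H be the event that the applicant has used the drug; start with P(H) = 0.222. P('positive'|H) = 0.862, P('positive'|¬H) = 0.065.
Update on result 1 ('positive'): P(H) ← 0.862·0.2220 / (0.862·0.2220 + 0.065·0.7780) = 0.19136/0.24193 = 0.7910.
Update on result 2 ('negative'): P(H) ← 0.138·0.7910 / (0.138·0.7910 + 0.935·0.2090) = 0.10915/0.30459 = 0.3584.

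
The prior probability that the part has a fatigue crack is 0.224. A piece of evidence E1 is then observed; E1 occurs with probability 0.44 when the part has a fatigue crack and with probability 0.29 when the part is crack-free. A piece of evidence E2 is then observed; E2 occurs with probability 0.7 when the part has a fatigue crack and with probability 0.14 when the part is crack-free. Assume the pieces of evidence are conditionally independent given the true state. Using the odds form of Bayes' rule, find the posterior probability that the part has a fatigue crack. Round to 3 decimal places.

Posterior probability ≈ 0.687

Prior odds = 0.224/(1−0.224) = 0.28866. In log-odds, ln(0.28866) = -1.2425.
Add log likelihood ratios: ln(1.5172) + ln(5.0000) = 2.0263.
Posterior log-odds = 0.78383, so posterior odds = exp(0.78383) = 2.1898. Converting, P(H|E) = 2.1898/3.1898 = 0.687.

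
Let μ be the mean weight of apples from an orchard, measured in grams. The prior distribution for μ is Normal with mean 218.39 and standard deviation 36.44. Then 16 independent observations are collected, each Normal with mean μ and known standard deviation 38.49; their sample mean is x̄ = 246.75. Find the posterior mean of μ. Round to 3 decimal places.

With known σ, the Normal prior is conjugate. Weight on the data is w = (n/σ²)/(n/σ² + 1/τ₀²) = 0.0108000/(0.0108000+0.00075308) = 0.93482.
Posterior mean = w·x̄ + (1−w)·μ₀ = 0.93482·246.75 + 0.065185·218.39 = 244.901.

Posterior mean ≈ 244.901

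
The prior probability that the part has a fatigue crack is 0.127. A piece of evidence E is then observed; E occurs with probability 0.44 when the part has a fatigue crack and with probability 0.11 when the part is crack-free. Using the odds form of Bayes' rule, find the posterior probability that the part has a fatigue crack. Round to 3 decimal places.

Prior odds = 0.127/(1−0.127) = 0.14548.
Likelihood ratio for E = 0.44/0.11 = 4.0000.
Posterior odds = prior odds × LR = 0.58190.
Posterior probability = odds/(1+odds) = 0.58190/1.5819 = 0.368.

Posterior probability ≈ 0.368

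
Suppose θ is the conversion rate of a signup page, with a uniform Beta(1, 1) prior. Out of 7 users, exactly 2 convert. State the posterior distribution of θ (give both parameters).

The binomial likelihood is conjugate to the Beta prior: with 2 successes and 5 failures, the posterior is Beta(1+2, 1+5) = Beta(3, 6).

Posterior: Beta(3, 6)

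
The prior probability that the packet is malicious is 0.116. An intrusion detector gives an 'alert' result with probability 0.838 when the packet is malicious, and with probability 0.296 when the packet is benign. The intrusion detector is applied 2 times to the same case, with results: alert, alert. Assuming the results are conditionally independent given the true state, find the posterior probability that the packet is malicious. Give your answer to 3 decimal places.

Posterior P(H) ≈ 0.513

With H the event that the packet is malicious, the joint likelihood of the observed sequence is P(data|H) = 0.838·0.838 = 0.70224 and P(data|¬H) = 0.296·0.296 = 0.087616.
Bayes: P(H|data) = 0.116·0.70224 / (0.116·0.70224 + 0.884·0.087616) = 0.081460/0.15891 = 0.5126.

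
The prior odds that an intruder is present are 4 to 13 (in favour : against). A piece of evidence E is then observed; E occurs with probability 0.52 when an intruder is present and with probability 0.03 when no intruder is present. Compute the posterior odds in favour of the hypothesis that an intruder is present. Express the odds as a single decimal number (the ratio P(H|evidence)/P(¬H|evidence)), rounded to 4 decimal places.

Posterior odds ≈ 5.3333

Prior odds = 4/13 = 0.30769.
Likelihood ratio for E = 0.52/0.03 = 17.333.
Posterior odds = prior odds × LR = 5.3333.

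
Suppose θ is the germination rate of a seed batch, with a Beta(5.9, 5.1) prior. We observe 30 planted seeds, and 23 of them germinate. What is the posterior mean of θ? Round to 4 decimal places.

Posterior mean ≈ 0.7049

Observing 23 successes and 7 failures updates Beta(5.9, 5.1) by adding the success and failure counts to the two shape parameters: α = 5.9+23 = 28.9, β = 5.1+7 = 12.1.
Posterior mean = α/(α+β) = 28.9/41 = 0.7049.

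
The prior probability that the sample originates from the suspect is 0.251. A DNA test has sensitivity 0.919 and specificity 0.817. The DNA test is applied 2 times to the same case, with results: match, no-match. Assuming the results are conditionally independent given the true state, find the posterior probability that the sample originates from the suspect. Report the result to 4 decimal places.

Posterior P(H) ≈ 0.1430

With H the event that the sample originates from the suspect, the joint likelihood of the observed sequence is P(data|H) = 0.919·0.081 = 0.074439 and P(data|¬H) = 0.183·0.817 = 0.14951.
Bayes: P(H|data) = 0.251·0.074439 / (0.251·0.074439 + 0.749·0.14951) = 0.018684/0.13067 = 0.1430.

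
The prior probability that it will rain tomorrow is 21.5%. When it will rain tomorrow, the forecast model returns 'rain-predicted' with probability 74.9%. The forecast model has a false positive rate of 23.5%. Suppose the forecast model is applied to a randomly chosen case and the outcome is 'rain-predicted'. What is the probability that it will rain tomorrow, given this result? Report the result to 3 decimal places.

P(H | E) ≈ 0.466

Let H be the event that it will rain tomorrow. P(H) = 0.215, so P(¬H) = 0.785. With E the 'rain-predicted' result, P(E|H) = 0.749 and P(E|¬H) = 0.235.
P(E) = 0.749·0.215 + 0.235·0.785 = 0.16103 + 0.18448 = 0.34551.
By Bayes' theorem, P(H|E) = 0.16103 / 0.34551 = 0.466.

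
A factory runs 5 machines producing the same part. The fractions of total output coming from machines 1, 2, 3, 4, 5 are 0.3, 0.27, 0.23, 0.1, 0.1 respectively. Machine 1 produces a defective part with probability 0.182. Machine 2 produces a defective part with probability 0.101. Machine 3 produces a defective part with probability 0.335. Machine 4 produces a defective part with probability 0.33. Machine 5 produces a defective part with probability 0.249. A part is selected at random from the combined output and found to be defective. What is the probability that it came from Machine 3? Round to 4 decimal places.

Posterior probability ≈ 0.3554

P(defective|M1) = 0.182; P(defective|M2) = 0.101; P(defective|M3) = 0.335; P(defective|M4) = 0.33; P(defective|M5) = 0.249.
Prior × likelihood for each source: 0.3·0.182=0.05460, 0.27·0.101=0.02727, 0.23·0.335=0.07705, 0.1·0.33=0.03300, 0.1·0.249=0.02490. Summing gives P(defective) = 0.21682.
P(Machine 3 | defective) = 0.07705 / 0.21682 = 0.3554.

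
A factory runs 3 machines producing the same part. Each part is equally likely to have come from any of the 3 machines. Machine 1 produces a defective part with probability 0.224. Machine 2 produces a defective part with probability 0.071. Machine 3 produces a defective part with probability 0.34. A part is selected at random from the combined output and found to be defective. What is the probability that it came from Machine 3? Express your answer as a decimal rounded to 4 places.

Tabulate prior·likelihood by source: [1] prior 0.333333, lik 0.224, product 0.07467; [2] prior 0.333333, lik 0.071, product 0.02367; [3] prior 0.333333, lik 0.34, product 0.1133.
Normalizing constant = 0.21167; the posterior for Machine 3 is its product over the sum, 0.1133/0.21167 = 0.5354.

Posterior probability ≈ 0.5354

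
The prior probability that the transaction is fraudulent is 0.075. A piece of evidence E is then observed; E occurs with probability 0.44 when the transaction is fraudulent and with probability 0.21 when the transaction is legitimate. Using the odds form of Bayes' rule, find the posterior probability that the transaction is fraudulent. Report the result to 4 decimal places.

Prior odds = 0.075/(1−0.075) = 0.081081.
Likelihood ratio for E = 0.44/0.21 = 2.0952.
Posterior odds = prior odds × LR = 0.16988.
Posterior probability = odds/(1+odds) = 0.16988/1.1699 = 0.1452.

Posterior probability ≈ 0.1452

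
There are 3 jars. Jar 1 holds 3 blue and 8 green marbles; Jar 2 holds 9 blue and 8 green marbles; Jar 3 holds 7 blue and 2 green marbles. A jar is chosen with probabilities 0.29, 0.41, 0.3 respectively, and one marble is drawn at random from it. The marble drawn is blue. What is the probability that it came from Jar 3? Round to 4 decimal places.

P(blue|Jar 1) = 0.2727; P(blue|Jar 2) = 0.5294; P(blue|Jar 3) = 0.7778.
Prior × likelihood for each source: 0.29·0.2727=0.07909, 0.41·0.5294=0.2171, 0.3·0.7778=0.2333. Summing gives P(blue) = 0.52948.
P(Jar 3 | blue) = 0.2333 / 0.52948 = 0.4407.

Posterior probability ≈ 0.4407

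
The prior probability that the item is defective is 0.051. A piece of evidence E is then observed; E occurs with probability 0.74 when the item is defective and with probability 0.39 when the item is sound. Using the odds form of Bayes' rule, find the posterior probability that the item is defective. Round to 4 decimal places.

Prior odds = 0.051/(1−0.051) = 0.053741.
Likelihood ratio for E = 0.74/0.39 = 1.8974.
Posterior odds = prior odds × LR = 0.10197.
Posterior probability = odds/(1+odds) = 0.10197/1.1020 = 0.0925.

Posterior probability ≈ 0.0925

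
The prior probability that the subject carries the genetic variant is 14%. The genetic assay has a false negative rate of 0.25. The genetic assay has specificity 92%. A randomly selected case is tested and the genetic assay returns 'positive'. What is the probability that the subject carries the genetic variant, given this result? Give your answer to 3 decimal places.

Let H be the event that the subject carries the genetic variant. P(H) = 0.14, so P(¬H) = 0.86. With E the 'positive' result, P(E|H) = 0.75 and P(E|¬H) = 0.08.
P(E) = 0.75·0.14 + 0.08·0.86 = 0.10500 + 0.068800 = 0.17380.
By Bayes' theorem, P(H|E) = 0.10500 / 0.17380 = 0.604.

P(H | E) ≈ 0.604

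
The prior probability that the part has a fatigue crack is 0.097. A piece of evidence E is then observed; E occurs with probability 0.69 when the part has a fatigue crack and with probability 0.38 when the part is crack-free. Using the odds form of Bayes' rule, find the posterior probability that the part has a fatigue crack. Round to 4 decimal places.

Prior odds = 0.097/(1−0.097) = 0.10742.
Likelihood ratio for E = 0.69/0.38 = 1.8158.
Posterior odds = prior odds × LR = 0.19505.
Posterior probability = odds/(1+odds) = 0.19505/1.1951 = 0.1632.

Posterior probability ≈ 0.1632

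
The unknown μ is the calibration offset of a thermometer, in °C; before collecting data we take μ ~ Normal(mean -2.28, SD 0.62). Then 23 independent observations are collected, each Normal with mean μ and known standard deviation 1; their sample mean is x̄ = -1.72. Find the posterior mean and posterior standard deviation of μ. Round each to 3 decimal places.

With known σ, the Normal prior is conjugate. Weight on the data is w = (n/σ²)/(n/σ² + 1/τ₀²) = 23.0000/(23.0000+2.60146) = 0.89839.
Posterior mean = w·x̄ + (1−w)·μ₀ = 0.89839·-1.72 + 0.10161·-2.28 = -1.777. Posterior variance = 1/(23.0000+2.60146) = 0.0390603, so SD = 0.198.

Posterior mean ≈ -1.777; posterior SD ≈ 0.198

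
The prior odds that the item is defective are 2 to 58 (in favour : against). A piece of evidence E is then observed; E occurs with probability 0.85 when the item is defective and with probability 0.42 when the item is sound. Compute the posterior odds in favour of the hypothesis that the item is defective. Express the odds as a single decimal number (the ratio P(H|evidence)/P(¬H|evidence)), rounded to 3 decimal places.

Prior odds = 2/58 = 0.034483.
Likelihood ratio for E = 0.85/0.42 = 2.0238.
Posterior odds = prior odds × LR = 0.069787.

Posterior odds ≈ 0.070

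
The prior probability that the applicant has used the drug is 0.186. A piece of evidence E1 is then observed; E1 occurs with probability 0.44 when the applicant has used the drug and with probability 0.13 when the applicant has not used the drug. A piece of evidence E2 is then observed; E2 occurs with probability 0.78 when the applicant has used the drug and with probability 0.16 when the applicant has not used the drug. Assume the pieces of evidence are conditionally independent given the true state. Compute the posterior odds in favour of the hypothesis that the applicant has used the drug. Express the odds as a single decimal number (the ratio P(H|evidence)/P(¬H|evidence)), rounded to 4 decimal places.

Posterior odds ≈ 3.7703

Prior odds = 0.186/(1−0.186) = 0.22850.
Likelihood ratio for E1 = 0.44/0.13 = 3.3846.
Likelihood ratio for E2 = 0.78/0.16 = 4.8750.
Posterior odds = prior odds × LR₁ × LR₂ = 3.7703.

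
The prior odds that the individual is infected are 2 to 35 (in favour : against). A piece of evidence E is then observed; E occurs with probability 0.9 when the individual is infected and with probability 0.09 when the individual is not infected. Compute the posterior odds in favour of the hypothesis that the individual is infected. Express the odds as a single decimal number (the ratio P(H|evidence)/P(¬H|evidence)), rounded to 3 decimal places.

Prior odds = 2/35 = 0.057143.
Likelihood ratio for E = 0.9/0.09 = 10.000.
Posterior odds = prior odds × LR = 0.57143.

Posterior odds ≈ 0.571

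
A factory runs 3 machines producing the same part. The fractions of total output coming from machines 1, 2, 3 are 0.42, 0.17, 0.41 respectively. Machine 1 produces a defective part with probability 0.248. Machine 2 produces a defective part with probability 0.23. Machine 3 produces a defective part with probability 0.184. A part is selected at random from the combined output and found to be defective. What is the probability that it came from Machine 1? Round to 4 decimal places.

Posterior probability ≈ 0.4763

P(defective|M1) = 0.248; P(defective|M2) = 0.23; P(defective|M3) = 0.184.
Prior × likelihood for each source: 0.42·0.248=0.1042, 0.17·0.23=0.03910, 0.41·0.184=0.07544. Summing gives P(defective) = 0.21870.
P(Machine 1 | defective) = 0.1042 / 0.21870 = 0.4763.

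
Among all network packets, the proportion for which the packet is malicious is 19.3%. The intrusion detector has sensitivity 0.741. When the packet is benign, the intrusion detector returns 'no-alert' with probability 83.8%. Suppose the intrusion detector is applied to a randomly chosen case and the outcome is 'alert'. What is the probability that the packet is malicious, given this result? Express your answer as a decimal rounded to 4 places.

P(H | E) ≈ 0.5224

Write H for 'the packet is malicious'. Prior odds H:¬H = 0.193/0.807 = 0.23916. For the 'alert' outcome, the likelihood ratio is 0.741/0.162 = 4.5741.
Posterior odds = 0.23916 × 4.5741 = 1.0939, so P(H|E) = 1.0939/(1+1.0939) = 0.5224.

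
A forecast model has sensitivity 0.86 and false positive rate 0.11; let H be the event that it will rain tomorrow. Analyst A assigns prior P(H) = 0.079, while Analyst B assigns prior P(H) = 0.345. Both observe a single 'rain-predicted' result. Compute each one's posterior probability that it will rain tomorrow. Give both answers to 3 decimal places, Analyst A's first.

P('+'|H) = 0.86, P('+'|¬H) = 0.11.
Analyst A: numerator 0.86·0.079 = 0.067940; evidence = 0.067940+0.11·0.921 = 0.16925; posterior = 0.401.
Analyst B: numerator 0.86·0.345 = 0.29670; evidence = 0.29670+0.11·0.655 = 0.36875; posterior = 0.805.

Analyst A: 0.401; Analyst B: 0.805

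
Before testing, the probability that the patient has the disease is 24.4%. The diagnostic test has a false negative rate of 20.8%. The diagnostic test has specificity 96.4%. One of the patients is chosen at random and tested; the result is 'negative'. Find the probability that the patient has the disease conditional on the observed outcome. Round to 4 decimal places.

P(H | E) ≈ 0.0651

Let H be the event that the patient has the disease. P(H) = 0.244, so P(¬H) = 0.756. With E the 'negative' result, P(E|H) = 0.208 and P(E|¬H) = 0.964.
P(E) = 0.208·0.244 + 0.964·0.756 = 0.050752 + 0.72878 = 0.77954.
By Bayes' theorem, P(H|E) = 0.050752 / 0.77954 = 0.0651.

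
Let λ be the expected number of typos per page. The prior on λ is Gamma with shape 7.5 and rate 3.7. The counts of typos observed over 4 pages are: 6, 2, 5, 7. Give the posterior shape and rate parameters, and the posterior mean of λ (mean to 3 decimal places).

Total count ∑xᵢ = 20 over n = 4 pages.
Gamma is conjugate to the Poisson likelihood: posterior is Gamma(shape = 7.5+20 = 27.5, rate = 3.7+4 = 7.7).
Posterior mean = shape/rate = 27.5/7.7 = 3.571.

Posterior: Gamma(shape=27.5, rate=7.7); mean ≈ 3.571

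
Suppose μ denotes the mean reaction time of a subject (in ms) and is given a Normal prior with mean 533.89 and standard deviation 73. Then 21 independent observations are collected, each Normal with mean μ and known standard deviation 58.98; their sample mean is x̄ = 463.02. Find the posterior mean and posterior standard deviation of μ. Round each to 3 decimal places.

Prior precision 1/τ₀² = 1/73² = 0.00018765; data precision n/σ² = 21/58.98² = 0.00603684.
Posterior precision = 0.00018765 + 0.00603684 = 0.00622449, giving posterior SD = 1/√0.00622449 = 12.675.
Posterior mean = (0.00018765·533.89 + 0.00603684·463.02) / 0.00622449 = 465.157.

Posterior mean ≈ 465.157; posterior SD ≈ 12.675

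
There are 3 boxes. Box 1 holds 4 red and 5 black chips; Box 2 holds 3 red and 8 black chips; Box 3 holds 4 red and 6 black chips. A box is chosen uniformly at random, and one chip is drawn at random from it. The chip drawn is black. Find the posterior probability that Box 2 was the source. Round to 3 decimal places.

P(black|Box 1) = 0.5556; P(black|Box 2) = 0.7273; P(black|Box 3) = 0.6.
Prior × likelihood for each source: 0.333333·0.5556=0.1852, 0.333333·0.7273=0.2424, 0.333333·0.6=0.2000. Summing gives P(black) = 0.62761.
P(Box 2 | black) = 0.2424 / 0.62761 = 0.386.

Posterior probability ≈ 0.386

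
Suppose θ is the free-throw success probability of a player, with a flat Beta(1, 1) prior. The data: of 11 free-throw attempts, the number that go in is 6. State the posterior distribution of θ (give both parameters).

Posterior: Beta(7, 6)

Observing 6 successes and 5 failures updates Beta(1, 1) by adding the success and failure counts to the two shape parameters: α = 1+6 = 7, β = 1+5 = 6.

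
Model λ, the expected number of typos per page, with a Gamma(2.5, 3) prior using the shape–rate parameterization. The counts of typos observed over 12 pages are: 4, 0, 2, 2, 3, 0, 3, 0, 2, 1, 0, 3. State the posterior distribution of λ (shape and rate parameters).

Posterior: Gamma(shape=22.5, rate=15)

The Poisson likelihood adds the total count to the shape and the number of exposure periods to the rate. Here ∑xᵢ = 20 and n = 12, so shape 2.5→22.5 and rate 3→15.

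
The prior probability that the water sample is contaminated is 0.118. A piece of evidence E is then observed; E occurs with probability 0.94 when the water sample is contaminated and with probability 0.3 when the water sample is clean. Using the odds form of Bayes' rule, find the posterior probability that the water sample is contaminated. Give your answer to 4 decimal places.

Prior odds = 0.118/(1−0.118) = 0.13379.
Likelihood ratio for E = 0.94/0.3 = 3.1333.
Posterior odds = prior odds × LR = 0.41920.
Posterior probability = odds/(1+odds) = 0.41920/1.4192 = 0.2954.

Posterior probability ≈ 0.2954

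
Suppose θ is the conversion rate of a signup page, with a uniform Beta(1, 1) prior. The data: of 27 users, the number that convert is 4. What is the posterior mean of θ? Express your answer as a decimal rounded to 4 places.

The binomial likelihood is conjugate to the Beta prior: with 4 successes and 23 failures, the posterior is Beta(1+4, 1+23) = Beta(5, 24).
E[θ | data] = 5/(5+24) = 0.1724.

Posterior mean ≈ 0.1724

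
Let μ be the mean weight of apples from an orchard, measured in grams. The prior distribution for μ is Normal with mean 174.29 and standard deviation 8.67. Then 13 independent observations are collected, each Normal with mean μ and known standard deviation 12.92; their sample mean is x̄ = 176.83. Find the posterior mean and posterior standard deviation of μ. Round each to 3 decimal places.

Posterior mean ≈ 176.459; posterior SD ≈ 3.312

Prior precision 1/τ₀² = 1/8.67² = 0.0133034; data precision n/σ² = 13/12.92² = 0.0778786.
Posterior precision = 0.0133034 + 0.0778786 = 0.0911820, giving posterior SD = 1/√0.0911820 = 3.312.
Posterior mean = (0.0133034·174.29 + 0.0778786·176.83) / 0.0911820 = 176.459.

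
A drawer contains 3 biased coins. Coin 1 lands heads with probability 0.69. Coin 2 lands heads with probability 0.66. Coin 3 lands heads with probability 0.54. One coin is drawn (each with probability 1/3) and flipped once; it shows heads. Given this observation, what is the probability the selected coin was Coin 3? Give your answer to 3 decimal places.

Posterior probability ≈ 0.286

Tabulate prior·likelihood by source: [1] prior 0.333333, lik 0.69, product 0.2300; [2] prior 0.333333, lik 0.66, product 0.2200; [3] prior 0.333333, lik 0.54, product 0.1800.
Normalizing constant = 0.63000; the posterior for Coin 3 is its product over the sum, 0.1800/0.63000 = 0.286.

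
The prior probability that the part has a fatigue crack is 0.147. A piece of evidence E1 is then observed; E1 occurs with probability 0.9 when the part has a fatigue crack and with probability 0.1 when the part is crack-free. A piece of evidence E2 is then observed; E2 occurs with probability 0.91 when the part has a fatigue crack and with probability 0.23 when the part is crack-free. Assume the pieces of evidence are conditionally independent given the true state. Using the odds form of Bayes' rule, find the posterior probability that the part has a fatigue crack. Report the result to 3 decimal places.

Posterior probability ≈ 0.860

Prior odds = 0.147/(1−0.147) = 0.17233.
Likelihood ratio for E1 = 0.9/0.1 = 9.0000.
Likelihood ratio for E2 = 0.91/0.23 = 3.9565.
Posterior odds = prior odds × LR₁ × LR₂ = 6.1366.
Posterior probability = odds/(1+odds) = 6.1366/7.1366 = 0.860.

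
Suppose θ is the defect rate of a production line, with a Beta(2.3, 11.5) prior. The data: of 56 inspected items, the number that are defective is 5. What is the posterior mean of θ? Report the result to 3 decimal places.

Posterior mean ≈ 0.105

The binomial likelihood is conjugate to the Beta prior: with 5 successes and 51 failures, the posterior is Beta(2.3+5, 11.5+51) = Beta(7.3, 62.5).
E[θ | data] = 7.3/(7.3+62.5) = 0.105.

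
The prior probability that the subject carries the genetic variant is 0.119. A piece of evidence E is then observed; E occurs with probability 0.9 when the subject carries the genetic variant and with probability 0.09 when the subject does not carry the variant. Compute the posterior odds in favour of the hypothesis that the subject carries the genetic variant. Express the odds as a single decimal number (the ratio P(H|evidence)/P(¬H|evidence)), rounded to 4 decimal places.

Posterior odds ≈ 1.3507

Prior odds = 0.119/(1−0.119) = 0.13507.
Likelihood ratio for E = 0.9/0.09 = 10.000.
Posterior odds = prior odds × LR = 1.3507.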